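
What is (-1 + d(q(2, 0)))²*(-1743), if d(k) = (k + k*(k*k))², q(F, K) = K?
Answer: -1743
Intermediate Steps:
d(k) = (k + k³)² (d(k) = (k + k*k²)² = (k + k³)²)
(-1 + d(q(2, 0)))²*(-1743) = (-1 + 0²*(1 + 0²)²)²*(-1743) = (-1 + 0*(1 + 0)²)²*(-1743) = (-1 + 0*1²)²*(-1743) = (-1 + 0*1)²*(-1743) = (-1 + 0)²*(-1743) = (-1)²*(-1743) = 1*(-1743) = -1743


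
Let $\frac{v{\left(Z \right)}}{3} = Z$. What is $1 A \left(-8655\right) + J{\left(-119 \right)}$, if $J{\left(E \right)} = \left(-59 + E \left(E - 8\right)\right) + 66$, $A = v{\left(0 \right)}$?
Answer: $15120$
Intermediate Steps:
$v{\left(Z \right)} = 3 Z$
$A = 0$ ($A = 3 \cdot 0 = 0$)
$J{\left(E \right)} = 7 + E \left(-8 + E\right)$ ($J{\left(E \right)} = \left(-59 + E \left(-8 + E\right)\right) + 66 = 7 + E \left(-8 + E\right)$)
$1 A \left(-8655\right) + J{\left(-119 \right)} = 1 \cdot 0 \left(-8655\right) + \left(7 + \left(-119\right)^{2} - -952\right) = 0 \left(-8655\right) + \left(7 + 14161 + 952\right) = 0 + 15120 = 15120$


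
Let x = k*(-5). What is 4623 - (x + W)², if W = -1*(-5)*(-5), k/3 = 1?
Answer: 3023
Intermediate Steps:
k = 3 (k = 3*1 = 3)
x = -15 (x = 3*(-5) = -15)
W = -25 (W = 5*(-5) = -25)
4623 - (x + W)² = 4623 - (-15 - 25)² = 4623 - 1*(-40)² = 4623 - 1*1600 = 4623 - 1600 = 3023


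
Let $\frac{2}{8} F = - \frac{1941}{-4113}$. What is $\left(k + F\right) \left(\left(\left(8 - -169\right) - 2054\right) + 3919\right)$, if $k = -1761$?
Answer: $- \frac{4924779206}{1371} \approx -3.5921 \cdot 10^{6}$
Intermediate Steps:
$F = \frac{2588}{1371}$ ($F = 4 \left(- \frac{1941}{-4113}\right) = 4 \left(\left(-1941\right) \left(- \frac{1}{4113}\right)\right) = 4 \cdot \frac{647}{1371} = \frac{2588}{1371} \approx 1.8877$)
$\left(k + F\right) \left(\left(\left(8 - -169\right) - 2054\right) + 3919\right) = \left(-1761 + \frac{2588}{1371}\right) \left(\left(\left(8 - -169\right) - 2054\right) + 3919\right) = - \frac{2411743 \left(\left(\left(8 + 169\right) - 2054\right) + 3919\right)}{1371} = - \frac{2411743 \left(\left(177 - 2054\right) + 3919\right)}{1371} = - \frac{2411743 \left(-1877 + 3919\right)}{1371} = \left(- \frac{2411743}{1371}\right) 2042 = - \frac{4924779206}{1371}$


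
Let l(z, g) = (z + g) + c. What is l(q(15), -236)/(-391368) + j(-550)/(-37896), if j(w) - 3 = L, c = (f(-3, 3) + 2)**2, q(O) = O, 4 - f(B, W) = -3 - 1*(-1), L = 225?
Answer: -3470093/617970072 ≈ -0.0056153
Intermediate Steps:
f(B, W) = 6 (f(B, W) = 4 - (-3 - 1*(-1)) = 4 - (-3 + 1) = 4 - 1*(-2) = 4 + 2 = 6)
c = 64 (c = (6 + 2)**2 = 8**2 = 64)
j(w) = 228 (j(w) = 3 + 225 = 228)
l(z, g) = 64 + g + z (l(z, g) = (z + g) + 64 = (g + z) + 64 = 64 + g + z)
l(q(15), -236)/(-391368) + j(-550)/(-37896) = (64 - 236 + 15)/(-391368) + 228/(-37896) = -157*(-1/391368) + 228*(-1/37896) = 157/391368 - 19/3158 = -3470093/617970072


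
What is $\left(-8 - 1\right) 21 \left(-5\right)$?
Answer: $945$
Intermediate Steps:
$\left(-8 - 1\right) 21 \left(-5\right) = \left(-9\right) 21 \left(-5\right) = \left(-189\right) \left(-5\right) = 945$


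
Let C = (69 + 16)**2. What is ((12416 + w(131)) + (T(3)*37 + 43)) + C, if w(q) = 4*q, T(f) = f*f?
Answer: 20541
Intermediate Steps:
T(f) = f**2
C = 7225 (C = 85**2 = 7225)
((12416 + w(131)) + (T(3)*37 + 43)) + C = ((12416 + 4*131) + (3**2*37 + 43)) + 7225 = ((12416 + 524) + (9*37 + 43)) + 7225 = (12940 + (333 + 43)) + 7225 = (12940 + 376) + 7225 = 13316 + 7225 = 20541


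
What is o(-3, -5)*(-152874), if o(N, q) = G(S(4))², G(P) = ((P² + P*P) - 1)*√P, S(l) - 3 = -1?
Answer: -14981652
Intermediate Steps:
S(l) = 2 (S(l) = 3 - 1 = 2)
G(P) = √P*(-1 + 2*P²) (G(P) = ((P² + P²) - 1)*√P = (2*P² - 1)*√P = (-1 + 2*P²)*√P = √P*(-1 + 2*P²))
o(N, q) = 98 (o(N, q) = (√2*(-1 + 2*2²))² = (√2*(-1 + 2*4))² = (√2*(-1 + 8))² = (√2*7)² = (7*√2)² = 98)
o(-3, -5)*(-152874) = 98*(-152874) = -14981652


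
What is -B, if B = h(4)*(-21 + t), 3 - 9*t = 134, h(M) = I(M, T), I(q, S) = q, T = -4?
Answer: 1280/9 ≈ 142.22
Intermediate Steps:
h(M) = M
t = -131/9 (t = ⅓ - ⅑*134 = ⅓ - 134/9 = -131/9 ≈ -14.556)
B = -1280/9 (B = 4*(-21 - 131/9) = 4*(-320/9) = -1280/9 ≈ -142.22)
-B = -1*(-1280/9) = 1280/9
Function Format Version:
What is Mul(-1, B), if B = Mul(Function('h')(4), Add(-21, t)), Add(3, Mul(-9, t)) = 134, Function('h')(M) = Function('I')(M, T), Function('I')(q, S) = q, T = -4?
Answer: Rational(1280, 9) ≈ 142.22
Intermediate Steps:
Function('h')(M) = M
t = Rational(-131, 9) (t = Add(Rational(1, 3), Mul(Rational(-1, 9), 134)) = Add(Rational(1, 3), Rational(-134, 9)) = Rational(-131, 9) ≈ -14.556)
B = Rational(-1280, 9) (B = Mul(4, Add(-21, Rational(-131, 9))) = Mul(4, Rational(-320, 9)) = Rational(-1280, 9) ≈ -142.22)
Mul(-1, B) = Mul(-1, Rational(-1280, 9)) = Rational(1280, 9)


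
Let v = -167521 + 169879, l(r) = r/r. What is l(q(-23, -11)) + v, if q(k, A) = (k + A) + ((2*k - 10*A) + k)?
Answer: 2359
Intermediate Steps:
q(k, A) = -9*A + 4*k (q(k, A) = (A + k) + ((-10*A + 2*k) + k) = (A + k) + (-10*A + 3*k) = -9*A + 4*k)
l(r) = 1
v = 2358
l(q(-23, -11)) + v = 1 + 2358 = 2359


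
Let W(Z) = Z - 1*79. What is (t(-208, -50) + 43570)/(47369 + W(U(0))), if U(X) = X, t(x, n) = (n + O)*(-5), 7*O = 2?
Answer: 30673/33103 ≈ 0.92659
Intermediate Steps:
O = 2/7 (O = (1/7)*2 = 2/7 ≈ 0.28571)
t(x, n) = -10/7 - 5*n (t(x, n) = (n + 2/7)*(-5) = (2/7 + n)*(-5) = -10/7 - 5*n)
W(Z) = -79 + Z (W(Z) = Z - 79 = -79 + Z)
(t(-208, -50) + 43570)/(47369 + W(U(0))) = ((-10/7 - 5*(-50)) + 43570)/(47369 + (-79 + 0)) = ((-10/7 + 250) + 43570)/(47369 - 79) = (1740/7 + 43570)/47290 = (306730/7)*(1/47290) = 30673/33103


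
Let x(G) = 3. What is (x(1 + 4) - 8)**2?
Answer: 25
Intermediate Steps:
(x(1 + 4) - 8)**2 = (3 - 8)**2 = (-5)**2 = 25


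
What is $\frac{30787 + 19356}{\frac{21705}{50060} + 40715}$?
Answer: $\frac{502031716}{407642921} \approx 1.2315$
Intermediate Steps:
$\frac{30787 + 19356}{\frac{21705}{50060} + 40715} = \frac{50143}{21705 \cdot \frac{1}{50060} + 40715} = \frac{50143}{\frac{4341}{10012} + 40715} = \frac{50143}{\frac{407642921}{10012}} = 50143 \cdot \frac{10012}{407642921} = \frac{502031716}{407642921}$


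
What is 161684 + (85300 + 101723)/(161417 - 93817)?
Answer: 10930025423/67600 ≈ 1.6169e+5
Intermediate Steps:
161684 + (85300 + 101723)/(161417 - 93817) = 161684 + 187023/67600 = 10930025423/67600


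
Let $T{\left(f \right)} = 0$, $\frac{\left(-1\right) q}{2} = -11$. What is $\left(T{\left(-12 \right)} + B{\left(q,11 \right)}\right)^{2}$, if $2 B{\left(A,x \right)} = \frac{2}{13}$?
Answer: $\frac{1}{169} \approx 0.0059172$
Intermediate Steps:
$q = 22$ ($q = \left(-2\right) \left(-11\right) = 22$)
$B{\left(A,x \right)} = \frac{1}{13}$ ($B{\left(A,x \right)} = \frac{2 \cdot \frac{1}{13}}{2} = \frac{1}{2} \cdot \frac{2}{13} = \frac{1}{13}$)
$\left(T{\left(-12 \right)} + B{\left(q,11 \right)}\right)^{2} = \left(0 + \frac{1}{13}\right)^{2} = \left(\frac{1}{13}\right)^{2} = \frac{1}{169}$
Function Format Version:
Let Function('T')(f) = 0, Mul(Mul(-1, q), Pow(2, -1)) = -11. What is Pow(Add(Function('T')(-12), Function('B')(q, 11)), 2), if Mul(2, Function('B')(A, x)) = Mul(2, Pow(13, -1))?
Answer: Rational(1, 169) ≈ 0.0059172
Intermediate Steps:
q = 22 (q = Mul(-2, -11) = 22)
Function('B')(A, x) = Rational(1, 13) (Function('B')(A, x) = Mul(Rational(1, 2), Mul(2, Pow(13, -1))) = Mul(Rational(1, 2), Mul(2, Rational(1, 13))) = Mul(Rational(1, 2), Rational(2, 13)) = Rational(1, 13))
Pow(Add(Function('T')(-12), Function('B')(q, 11)), 2) = Pow(Add(0, Rational(1, 13)), 2) = Pow(Rational(1, 13), 2) = Rational(1, 169)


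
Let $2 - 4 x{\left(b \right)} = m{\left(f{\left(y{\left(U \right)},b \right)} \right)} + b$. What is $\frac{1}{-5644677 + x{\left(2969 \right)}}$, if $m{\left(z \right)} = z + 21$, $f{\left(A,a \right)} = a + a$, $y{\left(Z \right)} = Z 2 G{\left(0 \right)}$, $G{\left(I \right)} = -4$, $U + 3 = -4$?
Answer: $- \frac{2}{11293817} \approx -1.7709 \cdot 10^{-7}$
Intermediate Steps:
$U = -7$ ($U = -3 - 4 = -7$)
$y{\left(Z \right)} = - 8 Z$ ($y{\left(Z \right)} = Z 2 \left(-4\right) = 2 Z \left(-4\right) = - 8 Z$)
$f{\left(A,a \right)} = 2 a$
$m{\left(z \right)} = 21 + z$
$x{\left(b \right)} = - \frac{19}{4} - \frac{3 b}{4}$ ($x{\left(b \right)} = \frac{1}{2} - \frac{\left(21 + 2 b\right) + b}{4} = \frac{1}{2} - \frac{21 + 3 b}{4} = \frac{1}{2} - \left(\frac{21}{4} + \frac{3 b}{4}\right) = - \frac{19}{4} - \frac{3 b}{4}$)
$\frac{1}{-5644677 + x{\left(2969 \right)}} = \frac{1}{-5644677 - \frac{4463}{2}} = \frac{1}{- \frac{11293817}{2}} = - \frac{2}{11293817}$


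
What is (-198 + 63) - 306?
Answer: -441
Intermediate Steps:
(-198 + 63) - 306 = -135 - 306 = -441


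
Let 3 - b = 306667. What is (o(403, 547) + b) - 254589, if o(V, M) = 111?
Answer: -561142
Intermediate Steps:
b = -306664 (b = 3 - 1*306667 = 3 - 306667 = -306664)
(o(403, 547) + b) - 254589 = (111 - 306664) - 254589 = -306553 - 254589 = -561142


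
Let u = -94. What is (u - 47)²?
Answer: 19881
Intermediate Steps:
(u - 47)² = (-94 - 47)² = (-141)² = 19881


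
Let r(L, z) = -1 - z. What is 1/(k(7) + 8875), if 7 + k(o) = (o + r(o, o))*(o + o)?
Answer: 1/8854 ≈ 0.00011294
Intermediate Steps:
k(o) = -7 - 2*o (k(o) = -7 + (o + (-1 - o))*(o + o) = -7 - 2*o)
1/(k(7) + 8875) = 1/((-7 - 2*7) + 8875) = 1/((-7 - 14) + 8875) = 1/(-21 + 8875) = 1/8854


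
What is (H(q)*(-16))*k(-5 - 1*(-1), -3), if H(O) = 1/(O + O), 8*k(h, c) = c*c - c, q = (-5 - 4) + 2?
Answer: 12/7 ≈ 1.7143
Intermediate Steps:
q = -7 (q = -9 + 2 = -7)
k(h, c) = -c/8 + c**2/8 (k(h, c) = (c*c - c)/8 = (c**2 - c)/8 = -c/8 + c**2/8)
H(O) = 1/(2*O)
(H(q)*(-16))*k(-5 - 1*(-1), -3) = (((1/2)/(-7))*(-16))*((1/8)*(-3)*(-1 - 3)) = (((1/2)*(-1/7))*(-16))*((1/8)*(-3)*(-4)) = -1/14*(-16)*(3/2) = (8/7)*(3/2) = 12/7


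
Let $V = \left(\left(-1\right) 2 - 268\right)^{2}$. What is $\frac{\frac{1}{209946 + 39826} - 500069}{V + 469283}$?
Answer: $- \frac{124903234267}{135422132276} \approx -0.92233$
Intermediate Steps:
$V = 72900$ ($V = \left(-2 - 268\right)^{2} = \left(-270\right)^{2} = 72900$)
$\frac{\frac{1}{209946 + 39826} - 500069}{V + 469283} = \frac{\frac{1}{209946 + 39826} - 500069}{72900 + 469283} = \frac{\frac{1}{249772} - 500069}{542183} = \left(\frac{1}{249772} - 500069\right) \frac{1}{542183} = \left(- \frac{124903234267}{249772}\right) \frac{1}{542183} = - \frac{124903234267}{135422132276}$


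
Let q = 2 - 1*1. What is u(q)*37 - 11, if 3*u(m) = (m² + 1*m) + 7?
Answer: 100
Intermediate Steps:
q = 1 (q = 2 - 1 = 1)
u(m) = 7/3 + m/3 + m²/3 (u(m) = ((m² + 1*m) + 7)/3 = ((m² + m) + 7)/3 = ((m + m²) + 7)/3 = (7 + m + m²)/3 = 7/3 + m/3 + m²/3)
u(q)*37 - 11 = (7/3 + (⅓)*1 + (⅓)*1²)*37 - 11 = (7/3 + ⅓ + (⅓)*1)*37 - 11 = (7/3 + ⅓ + ⅓)*37 - 11 = 3*37 - 11 = 111 - 11 = 100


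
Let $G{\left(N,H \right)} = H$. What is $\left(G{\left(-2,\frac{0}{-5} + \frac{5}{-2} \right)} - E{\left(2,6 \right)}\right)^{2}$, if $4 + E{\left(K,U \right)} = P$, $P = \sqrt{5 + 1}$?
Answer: $\frac{33}{4} - 3 \sqrt{6} \approx 0.90153$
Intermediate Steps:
$P = \sqrt{6} \approx 2.4495$
$E{\left(K,U \right)} = -4 + \sqrt{6}$
$\left(G{\left(-2,\frac{0}{-5} + \frac{5}{-2} \right)} - E{\left(2,6 \right)}\right)^{2} = \left(\left(\frac{0}{-5} + \frac{5}{-2}\right) - \left(-4 + \sqrt{6}\right)\right)^{2} = \left(\left(0 \left(- \frac{1}{5}\right) + 5 \left(- \frac{1}{2}\right)\right) + \left(4 - \sqrt{6}\right)\right)^{2} = \left(\left(0 - \frac{5}{2}\right) + \left(4 - \sqrt{6}\right)\right)^{2} = \left(- \frac{5}{2} + \left(4 - \sqrt{6}\right)\right)^{2} = \left(\frac{3}{2} - \sqrt{6}\right)^{2}$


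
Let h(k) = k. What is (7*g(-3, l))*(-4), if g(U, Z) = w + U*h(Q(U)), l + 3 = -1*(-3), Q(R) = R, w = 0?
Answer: -252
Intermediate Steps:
l = 0 (l = -3 - 1*(-3) = -3 + 3 = 0)
g(U, Z) = U² (g(U, Z) = 0 + U*U = 0 + U² = U²)
(7*g(-3, l))*(-4) = (7*(-3)²)*(-4) = (7*9)*(-4) = 63*(-4) = -252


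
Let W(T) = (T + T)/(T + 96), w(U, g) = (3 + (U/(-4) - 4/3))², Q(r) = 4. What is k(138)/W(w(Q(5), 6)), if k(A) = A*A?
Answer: 2066274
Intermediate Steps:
k(A) = A²
w(U, g) = (5/3 - U/4)² (w(U, g) = (3 + (U*(-¼) - 4*⅓))² = (3 + (-U/4 - 4/3))² = (3 + (-4/3 - U/4))² = (5/3 - U/4)²)
W(T) = 2*T/(96 + T) (W(T) = (2*T)/(96 + T) = 2*T/(96 + T))
k(138)/W(w(Q(5), 6)) = 138²/((2*((-20 + 3*4)²/144)/(96 + (-20 + 3*4)²/144))) = 19044/((2*((-20 + 12)²/144)/(96 + (-20 + 12)²/144))) = 19044/((2*((1/144)*(-8)²)/(96 + (1/144)*(-8)²))) = 19044/((2*((1/144)*64)/(96 + (1/144)*64))) = 19044/((2*(4/9)/(96 + 4/9))) = 19044/((2*(4/9)/(868/9))) = 19044/((2*(4/9)*(9/868))) = 19044/(2/217) = 19044*(217/2) = 2066274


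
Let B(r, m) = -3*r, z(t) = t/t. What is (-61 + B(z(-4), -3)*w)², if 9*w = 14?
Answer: 38809/9 ≈ 4312.1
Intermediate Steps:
z(t) = 1
w = 14/9 (w = (⅑)*14 = 14/9 ≈ 1.5556)
(-61 + B(z(-4), -3)*w)² = (-61 - 3*1*(14/9))² = (-61 - 3*14/9)² = (-61 - 14/3)² = (-197/3)² = 38809/9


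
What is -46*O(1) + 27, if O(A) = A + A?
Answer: -65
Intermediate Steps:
O(A) = 2*A
-46*O(1) + 27 = -92 + 27 = -65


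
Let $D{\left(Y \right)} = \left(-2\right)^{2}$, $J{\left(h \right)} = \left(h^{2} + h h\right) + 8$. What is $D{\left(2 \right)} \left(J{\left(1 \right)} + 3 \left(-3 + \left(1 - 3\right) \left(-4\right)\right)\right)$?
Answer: $100$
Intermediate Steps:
$J{\left(h \right)} = 8 + 2 h^{2}$ ($J{\left(h \right)} = \left(h^{2} + h^{2}\right) + 8 = 2 h^{2} + 8 = 8 + 2 h^{2}$)
$D{\left(Y \right)} = 4$
$D{\left(2 \right)} \left(J{\left(1 \right)} + 3 \left(-3 + \left(1 - 3\right) \left(-4\right)\right)\right) = 4 \left(\left(8 + 2 \cdot 1^{2}\right) + 3 \left(-3 + \left(1 - 3\right) \left(-4\right)\right)\right) = 4 \left(\left(8 + 2 \cdot 1\right) + 3 \left(-3 - -8\right)\right) = 4 \left(\left(8 + 2\right) + 3 \left(-3 + 8\right)\right) = 4 \left(10 + 3 \cdot 5\right) = 4 \left(10 + 15\right) = 4 \cdot 25 = 100$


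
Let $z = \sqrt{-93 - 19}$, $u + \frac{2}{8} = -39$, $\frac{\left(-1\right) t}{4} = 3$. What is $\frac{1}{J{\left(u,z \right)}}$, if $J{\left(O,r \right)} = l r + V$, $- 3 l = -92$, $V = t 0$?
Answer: $- \frac{3 i \sqrt{7}}{2576} \approx - 0.0030812 i$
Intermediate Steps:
$t = -12$ ($t = \left(-4\right) 3 = -12$)
$V = 0$ ($V = \left(-12\right) 0 = 0$)
$u = - \frac{157}{4}$ ($u = - \frac{1}{4} - 39 = - \frac{157}{4} \approx -39.25$)
$l = \frac{92}{3}$ ($l = \left(- \frac{1}{3}\right) \left(-92\right) = \frac{92}{3} \approx 30.667$)
$z = 4 i \sqrt{7}$ ($z = \sqrt{-112} = 4 i \sqrt{7} \approx 10.583 i$)
$J{\left(O,r \right)} = \frac{92 r}{3}$ ($J{\left(O,r \right)} = \frac{92 r}{3} + 0 = \frac{92 r}{3}$)
$\frac{1}{J{\left(u,z \right)}} = \frac{1}{\frac{92}{3} \cdot 4 i \sqrt{7}} = \frac{1}{\frac{368}{3} i \sqrt{7}} = - \frac{3 i \sqrt{7}}{2576}$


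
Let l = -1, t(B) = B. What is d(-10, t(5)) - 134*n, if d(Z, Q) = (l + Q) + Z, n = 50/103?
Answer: -7318/103 ≈ -71.049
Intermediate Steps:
n = 50/103 (n = 50*(1/103) = 50/103 ≈ 0.48544)
d(Z, Q) = -1 + Q + Z (d(Z, Q) = (-1 + Q) + Z = -1 + Q + Z)
d(-10, t(5)) - 134*n = (-1 + 5 - 10) - 134*50/103 = -6 - 6700/103 = -7318/103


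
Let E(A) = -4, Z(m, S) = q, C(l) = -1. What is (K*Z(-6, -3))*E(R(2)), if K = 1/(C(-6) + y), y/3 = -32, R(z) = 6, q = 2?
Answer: 8/97 ≈ 0.082474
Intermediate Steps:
y = -96 (y = 3*(-32) = -96)
Z(m, S) = 2
K = -1/97 (K = 1/(-1 - 96) = 1/(-97) = -1/97 ≈ -0.010309)
(K*Z(-6, -3))*E(R(2)) = -1/97*2*(-4) = -2/97*(-4) = 8/97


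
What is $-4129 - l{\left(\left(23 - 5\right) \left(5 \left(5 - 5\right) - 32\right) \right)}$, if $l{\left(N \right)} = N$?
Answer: $-3553$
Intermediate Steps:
$-4129 - l{\left(\left(23 - 5\right) \left(5 \left(5 - 5\right) - 32\right) \right)} = -4129 - \left(23 - 5\right) \left(5 \left(5 - 5\right) - 32\right) = -4129 - 18 \left(5 \cdot 0 - 32\right) = -4129 - 18 \left(0 - 32\right) = -4129 - 18 \left(-32\right) = -4129 - -576 = -4129 + 576 = -3553$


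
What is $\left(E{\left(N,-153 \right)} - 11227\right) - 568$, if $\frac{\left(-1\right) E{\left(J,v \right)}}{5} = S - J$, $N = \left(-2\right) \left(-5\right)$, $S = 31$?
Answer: $-11900$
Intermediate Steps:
$N = 10$
$E{\left(J,v \right)} = -155 + 5 J$ ($E{\left(J,v \right)} = - 5 \left(31 - J\right) = -155 + 5 J$)
$\left(E{\left(N,-153 \right)} - 11227\right) - 568 = \left(\left(-155 + 5 \cdot 10\right) - 11227\right) - 568 = \left(\left(-155 + 50\right) - 11227\right) - 568 = \left(-105 - 11227\right) - 568 = -11332 - 568 = -11900$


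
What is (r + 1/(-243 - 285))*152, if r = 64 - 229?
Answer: -1655299/66 ≈ -25080.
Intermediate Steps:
r = -165
(r + 1/(-243 - 285))*152 = (-165 + 1/(-243 - 285))*152 = (-165 + 1/(-528))*152 = (-165 - 1/528)*152 = -87121/528*152 = -1655299/66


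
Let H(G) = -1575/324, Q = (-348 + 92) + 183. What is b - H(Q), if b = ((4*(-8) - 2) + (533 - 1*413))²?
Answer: 266431/36 ≈ 7400.9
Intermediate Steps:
Q = -73 (Q = -256 + 183 = -73)
H(G) = -175/36 (H(G) = -1575*1/324 = -175/36)
b = 7396 (b = ((-32 - 2) + (533 - 413))² = (-34 + 120)² = 86² = 7396)
b - H(Q) = 7396 - 1*(-175/36) = 7396 + 175/36 = 266431/36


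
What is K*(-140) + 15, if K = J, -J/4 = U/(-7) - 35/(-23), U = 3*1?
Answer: 14425/23 ≈ 627.17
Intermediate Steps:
U = 3
J = -704/161 (J = -4*(3/(-7) - 35/(-23)) = -4*(3*(-⅐) - 35*(-1/23)) = -4*(-3/7 + 35/23) = -4*176/161 = -704/161 ≈ -4.3727)
K = -704/161 ≈ -4.3727
K*(-140) + 15 = -704/161*(-140) + 15 = 14080/23 + 15 = 14425/23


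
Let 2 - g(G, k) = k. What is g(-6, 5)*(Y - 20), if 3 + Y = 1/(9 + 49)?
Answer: 3999/58 ≈ 68.948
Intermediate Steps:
g(G, k) = 2 - k
Y = -173/58 (Y = -3 + 1/(9 + 49) = -3 + 1/58 = -173/58 ≈ -2.9828)
g(-6, 5)*(Y - 20) = (2 - 1*5)*(-173/58 - 20) = (2 - 5)*(-1333/58) = -3*(-1333/58) = 3999/58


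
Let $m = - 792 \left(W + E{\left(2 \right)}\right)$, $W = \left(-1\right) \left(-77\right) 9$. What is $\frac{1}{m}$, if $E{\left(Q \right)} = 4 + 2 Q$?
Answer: $- \frac{1}{555192} \approx -1.8012 \cdot 10^{-6}$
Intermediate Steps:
$W = 693$ ($W = 77 \cdot 9 = 693$)
$m = -555192$ ($m = - 792 \left(693 + \left(4 + 2 \cdot 2\right)\right) = - 792 \left(693 + \left(4 + 4\right)\right) = - 792 \left(693 + 8\right) = \left(-792\right) 701 = -555192$)
$\frac{1}{m} = \frac{1}{-555192} = - \frac{1}{555192}$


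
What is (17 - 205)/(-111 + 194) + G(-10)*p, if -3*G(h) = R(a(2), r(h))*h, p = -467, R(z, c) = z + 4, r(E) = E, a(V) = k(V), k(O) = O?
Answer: -775408/83 ≈ -9342.3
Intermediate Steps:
a(V) = V
R(z, c) = 4 + z
G(h) = -2*h (G(h) = -(4 + 2)*h/3 = -2*h)
(17 - 205)/(-111 + 194) + G(-10)*p = (17 - 205)/(-111 + 194) - 2*(-10)*(-467) = -188/83 + 20*(-467) = -188*1/83 - 9340 = -188/83 - 9340 = -775408/83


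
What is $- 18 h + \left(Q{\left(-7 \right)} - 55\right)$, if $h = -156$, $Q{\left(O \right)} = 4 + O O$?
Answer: $2806$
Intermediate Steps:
$Q{\left(O \right)} = 4 + O^{2}$
$- 18 h + \left(Q{\left(-7 \right)} - 55\right) = \left(-18\right) \left(-156\right) + \left(\left(4 + \left(-7\right)^{2}\right) - 55\right) = 2808 + \left(\left(4 + 49\right) - 55\right) = 2808 + \left(53 - 55\right) = 2808 - 2 = 2806$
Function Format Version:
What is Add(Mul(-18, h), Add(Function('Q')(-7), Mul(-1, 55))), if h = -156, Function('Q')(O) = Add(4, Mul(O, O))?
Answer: 2806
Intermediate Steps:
Function('Q')(O) = Add(4, Pow(O, 2))
Add(Mul(-18, h), Add(Function('Q')(-7), Mul(-1, 55))) = Add(Mul(-18, -156), Add(Add(4, Pow(-7, 2)), Mul(-1, 55))) = Add(2808, Add(Add(4, 49), -55)) = Add(2808, Add(53, -55)) = Add(2808, -2) = 2806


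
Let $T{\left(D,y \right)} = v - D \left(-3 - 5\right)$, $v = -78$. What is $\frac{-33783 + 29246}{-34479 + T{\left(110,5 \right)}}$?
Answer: $\frac{4537}{33677} \approx 0.13472$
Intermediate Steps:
$T{\left(D,y \right)} = -78 + 8 D$ ($T{\left(D,y \right)} = -78 - D \left(-3 - 5\right) = -78 - D \left(-8\right) = -78 - - 8 D = -78 + 8 D$)
$\frac{-33783 + 29246}{-34479 + T{\left(110,5 \right)}} = \frac{-33783 + 29246}{-34479 + \left(-78 + 8 \cdot 110\right)} = - \frac{4537}{-34479 + \left(-78 + 880\right)} = - \frac{4537}{-34479 + 802} = - \frac{4537}{-33677} = \left(-4537\right) \left(- \frac{1}{33677}\right) = \frac{4537}{33677}$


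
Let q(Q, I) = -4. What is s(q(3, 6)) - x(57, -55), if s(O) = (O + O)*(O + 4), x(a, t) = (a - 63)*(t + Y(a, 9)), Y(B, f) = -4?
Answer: -354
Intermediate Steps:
x(a, t) = (-63 + a)*(-4 + t) (x(a, t) = (a - 63)*(t - 4) = (-63 + a)*(-4 + t))
s(O) = 2*O*(4 + O) (s(O) = (2*O)*(4 + O) = 2*O*(4 + O))
s(q(3, 6)) - x(57, -55) = 2*(-4)*(4 - 4) - (252 - 63*(-55) - 4*57 + 57*(-55)) = 2*(-4)*0 - (252 + 3465 - 228 - 3135) = 0 - 1*354 = 0 - 354 = -354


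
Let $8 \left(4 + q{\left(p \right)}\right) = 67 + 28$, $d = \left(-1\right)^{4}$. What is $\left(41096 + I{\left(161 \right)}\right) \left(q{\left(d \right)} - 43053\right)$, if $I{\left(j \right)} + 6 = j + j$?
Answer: $- \frac{3565169433}{2} \approx -1.7826 \cdot 10^{9}$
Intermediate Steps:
$I{\left(j \right)} = -6 + 2 j$ ($I{\left(j \right)} = -6 + \left(j + j\right) = -6 + 2 j$)
$d = 1$
$q{\left(p \right)} = \frac{63}{8}$ ($q{\left(p \right)} = -4 + \frac{67 + 28}{8} = -4 + \frac{1}{8} \cdot 95 = -4 + \frac{95}{8} = \frac{63}{8}$)
$\left(41096 + I{\left(161 \right)}\right) \left(q{\left(d \right)} - 43053\right) = \left(41096 + \left(-6 + 2 \cdot 161\right)\right) \left(\frac{63}{8} - 43053\right) = \left(41096 + \left(-6 + 322\right)\right) \left(- \frac{344361}{8}\right) = \left(41096 + 316\right) \left(- \frac{344361}{8}\right) = 41412 \left(- \frac{344361}{8}\right) = - \frac{3565169433}{2}$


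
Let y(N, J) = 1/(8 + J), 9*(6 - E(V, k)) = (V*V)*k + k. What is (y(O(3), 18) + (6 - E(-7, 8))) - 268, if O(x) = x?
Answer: -52303/234 ≈ -223.52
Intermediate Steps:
E(V, k) = 6 - k/9 - k*V²/9 (E(V, k) = 6 - ((V*V)*k + k)/9 = 6 - (V²*k + k)/9 = 6 - (k*V² + k)/9 = 6 - (k + k*V²)/9 = 6 + (-k/9 - k*V²/9) = 6 - k/9 - k*V²/9)
(y(O(3), 18) + (6 - E(-7, 8))) - 268 = (1/(8 + 18) + (6 - (6 - ⅑*8 - ⅑*8*(-7)²))) - 268 = (1/26 + (6 - (6 - 8/9 - ⅑*8*49))) - 268 = (1/26 + (6 - (6 - 8/9 - 392/9))) - 268 = (1/26 + (6 - 1*(-346/9))) - 268 = (1/26 + (6 + 346/9)) - 268 = (1/26 + 400/9) - 268 = 10409/234 - 268 = -52303/234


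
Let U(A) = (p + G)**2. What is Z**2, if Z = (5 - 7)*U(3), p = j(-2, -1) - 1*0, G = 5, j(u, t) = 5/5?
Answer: 5184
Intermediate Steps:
j(u, t) = 1 (j(u, t) = 5*(1/5) = 1)
p = 1 (p = 1 - 1*0 = 1 + 0 = 1)
U(A) = 36 (U(A) = (1 + 5)**2 = 6**2 = 36)
Z = -72 (Z = (5 - 7)*36 = -2*36 = -72)
Z**2 = (-72)**2 = 5184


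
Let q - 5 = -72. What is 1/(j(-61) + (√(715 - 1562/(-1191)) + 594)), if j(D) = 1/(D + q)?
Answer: 11590773888/6870851503783 - 16384*√1016074257/6870851503783 ≈ 0.0016109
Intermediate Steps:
q = -67 (q = 5 - 72 = -67)
j(D) = 1/(-67 + D) (j(D) = 1/(D - 67) = 1/(-67 + D))
1/(j(-61) + (√(715 - 1562/(-1191)) + 594)) = 1/(1/(-67 - 61) + (√(715 - 1562/(-1191)) + 594)) = 1/(1/(-128) + (√(715 - 1562*(-1/1191)) + 594)) = 1/(-1/128 + (√(715 + 1562/1191) + 594)) = 1/(-1/128 + (√(853127/1191) + 594)) = 1/(-1/128 + (√1016074257/1191 + 594)) = 1/(-1/128 + (594 + √1016074257/1191)) = 1/(76031/128 + √1016074257/1191)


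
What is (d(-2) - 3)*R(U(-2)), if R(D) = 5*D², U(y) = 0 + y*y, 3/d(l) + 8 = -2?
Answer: -264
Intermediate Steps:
d(l) = -3/10 (d(l) = 3/(-8 - 2) = 3/(-10) = 3*(-⅒) = -3/10)
U(y) = y² (U(y) = 0 + y² = y²)
(d(-2) - 3)*R(U(-2)) = (-3/10 - 3)*(5*((-2)²)²) = -33*4²/2 = -33*16/2 = -33/10*80 = -264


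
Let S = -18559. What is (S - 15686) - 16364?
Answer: -50609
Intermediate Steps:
(S - 15686) - 16364 = (-18559 - 15686) - 16364 = -34245 - 16364 = -50609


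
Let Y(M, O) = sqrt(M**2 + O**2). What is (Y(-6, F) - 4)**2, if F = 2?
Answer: 56 - 16*sqrt(10) ≈ 5.4036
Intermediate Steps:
(Y(-6, F) - 4)**2 = (sqrt((-6)**2 + 2**2) - 4)**2 = (sqrt(36 + 4) - 4)**2 = (sqrt(40) - 4)**2 = (2*sqrt(10) - 4)**2 = (-4 + 2*sqrt(10))**2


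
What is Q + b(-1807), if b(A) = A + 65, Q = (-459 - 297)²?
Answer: 569794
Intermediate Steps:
Q = 571536 (Q = (-756)² = 571536)
b(A) = 65 + A
Q + b(-1807) = 571536 + (65 - 1807) = 571536 - 1742 = 569794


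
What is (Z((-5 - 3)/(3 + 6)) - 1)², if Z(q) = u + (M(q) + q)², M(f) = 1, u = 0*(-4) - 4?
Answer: 163216/6561 ≈ 24.877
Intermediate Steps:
u = -4 (u = 0 - 4 = -4)
Z(q) = -4 + (1 + q)²
(Z((-5 - 3)/(3 + 6)) - 1)² = ((-4 + (1 + (-5 - 3)/(3 + 6))²) - 1)² = ((-4 + (1 - 8/9)²) - 1)² = ((-4 + (⅑)²) - 1)² = ((-4 + 1/81) - 1)² = (-323/81 - 1)² = (-404/81)² = 163216/6561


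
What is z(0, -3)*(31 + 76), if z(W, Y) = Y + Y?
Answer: -642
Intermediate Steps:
z(W, Y) = 2*Y
z(0, -3)*(31 + 76) = (2*(-3))*(31 + 76) = -6*107 = -642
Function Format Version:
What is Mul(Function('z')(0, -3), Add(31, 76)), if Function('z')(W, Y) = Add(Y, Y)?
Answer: -642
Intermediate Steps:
Function('z')(W, Y) = Mul(2, Y)
Mul(Function('z')(0, -3), Add(31, 76)) = Mul(Mul(2, -3), Add(31, 76)) = Mul(-6, 107) = -642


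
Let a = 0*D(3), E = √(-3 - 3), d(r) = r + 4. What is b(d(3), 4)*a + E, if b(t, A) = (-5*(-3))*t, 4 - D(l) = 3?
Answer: I*√6 ≈ 2.4495*I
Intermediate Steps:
d(r) = 4 + r
D(l) = 1 (D(l) = 4 - 1*3 = 4 - 3 = 1)
E = I*√6 (E = √(-6) = I*√6 ≈ 2.4495*I)
a = 0 (a = 0*1 = 0)
b(t, A) = 15*t
b(d(3), 4)*a + E = (15*(4 + 3))*0 + I*√6 = (15*7)*0 + I*√6 = 105*0 + I*√6 = 0 + I*√6 = I*√6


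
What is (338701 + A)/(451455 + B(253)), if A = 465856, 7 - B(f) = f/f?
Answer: 804557/451461 ≈ 1.7821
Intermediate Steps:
B(f) = 6 (B(f) = 7 - f/f = 7 - 1*1 = 7 - 1 = 6)
(338701 + A)/(451455 + B(253)) = (338701 + 465856)/(451455 + 6) = 804557/451461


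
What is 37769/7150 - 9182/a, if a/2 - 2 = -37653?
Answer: 1454866269/269204650 ≈ 5.4043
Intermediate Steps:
a = -75302 (a = 4 + 2*(-37653) = 4 - 75306 = -75302)
37769/7150 - 9182/a = 37769/7150 - 9182/(-75302) = 37769*(1/7150) - 9182*(-1/75302) = 37769/7150 + 4591/37651 = 1454866269/269204650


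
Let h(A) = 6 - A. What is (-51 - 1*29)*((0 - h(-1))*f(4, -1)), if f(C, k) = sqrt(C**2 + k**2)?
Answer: 560*sqrt(17) ≈ 2308.9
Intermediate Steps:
(-51 - 1*29)*((0 - h(-1))*f(4, -1)) = (-51 - 1*29)*((0 - (6 - 1*(-1)))*sqrt(4**2 + (-1)**2)) = (-51 - 29)*((0 - (6 + 1))*sqrt(16 + 1)) = -80*(0 - 1*7)*sqrt(17) = -80*(0 - 7)*sqrt(17) = -(-560)*sqrt(17) = 560*sqrt(17)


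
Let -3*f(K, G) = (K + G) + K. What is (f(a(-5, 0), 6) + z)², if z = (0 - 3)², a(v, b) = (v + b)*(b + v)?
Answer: 841/9 ≈ 93.444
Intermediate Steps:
a(v, b) = (b + v)² (a(v, b) = (b + v)*(b + v) = (b + v)²)
f(K, G) = -2*K/3 - G/3 (f(K, G) = -((K + G) + K)/3 = -((G + K) + K)/3 = -(G + 2*K)/3 = -2*K/3 - G/3)
z = 9 (z = (-3)² = 9)
(f(a(-5, 0), 6) + z)² = ((-2*(0 - 5)²/3 - ⅓*6) + 9)² = ((-⅔*(-5)² - 2) + 9)² = ((-⅔*25 - 2) + 9)² = ((-50/3 - 2) + 9)² = (-56/3 + 9)² = (-29/3)² = 841/9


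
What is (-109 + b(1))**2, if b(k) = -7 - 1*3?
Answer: 14161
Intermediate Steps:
b(k) = -10 (b(k) = -7 - 3 = -10)
(-109 + b(1))**2 = (-109 - 10)**2 = (-119)**2 = 14161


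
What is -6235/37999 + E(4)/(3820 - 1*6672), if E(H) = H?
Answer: -4483554/27093287 ≈ -0.16549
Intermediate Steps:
-6235/37999 + E(4)/(3820 - 1*6672) = -6235/37999 + 4/(3820 - 1*6672) = -6235*1/37999 + 4/(3820 - 6672) = -6235/37999 + 4/(-2852) = -6235/37999 + 4*(-1/2852) = -6235/37999 - 1/713 = -4483554/27093287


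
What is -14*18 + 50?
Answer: -202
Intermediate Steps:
-14*18 + 50 = -252 + 50 = -202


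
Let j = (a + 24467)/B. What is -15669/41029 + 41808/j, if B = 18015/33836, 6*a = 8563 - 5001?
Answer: 6605732532969/13046494514801 ≈ 0.50632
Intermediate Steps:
a = 1781/3 (a = (8563 - 5001)/6 = (⅙)*3562 = 1781/3 ≈ 593.67)
B = 18015/33836 (B = 18015*(1/33836) = 18015/33836 ≈ 0.53242)
j = 2543858152/54045 (j = (1781/3 + 24467)/(18015/33836) = (75182/3)*(33836/18015) = 2543858152/54045 ≈ 47069.)
-15669/41029 + 41808/j = -15669/41029 + 41808/(2543858152/54045) = -15669*1/41029 + 41808*(54045/2543858152) = -15669/41029 + 282439170/317982269 = 6605732532969/13046494514801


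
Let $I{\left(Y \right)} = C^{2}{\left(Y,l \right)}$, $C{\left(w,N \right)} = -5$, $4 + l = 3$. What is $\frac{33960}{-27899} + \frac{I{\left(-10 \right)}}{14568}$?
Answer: $- \frac{494031805}{406432632} \approx -1.2155$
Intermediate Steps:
$l = -1$ ($l = -4 + 3 = -1$)
$I{\left(Y \right)} = 25$ ($I{\left(Y \right)} = \left(-5\right)^{2} = 25$)
$\frac{33960}{-27899} + \frac{I{\left(-10 \right)}}{14568} = \frac{33960}{-27899} + \frac{25}{14568} = 33960 \left(- \frac{1}{27899}\right) + 25 \cdot \frac{1}{14568} = - \frac{33960}{27899} + \frac{25}{14568} = - \frac{494031805}{406432632}$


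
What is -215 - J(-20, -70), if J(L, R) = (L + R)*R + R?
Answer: -6445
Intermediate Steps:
J(L, R) = R + R*(L + R) (J(L, R) = R*(L + R) + R = R + R*(L + R))
-215 - J(-20, -70) = -215 - (-70)*(1 - 20 - 70) = -215 - (-70)*(-89) = -215 - 1*6230 = -215 - 6230 = -6445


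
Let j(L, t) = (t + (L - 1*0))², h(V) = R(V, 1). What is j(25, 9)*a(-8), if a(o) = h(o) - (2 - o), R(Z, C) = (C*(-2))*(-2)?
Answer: -6936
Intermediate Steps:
R(Z, C) = 4*C (R(Z, C) = -2*C*(-2) = 4*C)
h(V) = 4 (h(V) = 4*1 = 4)
j(L, t) = (L + t)² (j(L, t) = (t + (L + 0))² = (t + L)² = (L + t)²)
a(o) = 2 + o (a(o) = 4 - (2 - o) = 4 + (-2 + o) = 2 + o)
j(25, 9)*a(-8) = (25 + 9)²*(2 - 8) = 34²*(-6) = 1156*(-6) = -6936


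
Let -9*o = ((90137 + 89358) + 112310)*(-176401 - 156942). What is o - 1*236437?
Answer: 97269026182/9 ≈ 1.0808e+10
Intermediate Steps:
o = 97271154115/9 (o = -((90137 + 89358) + 112310)*(-176401 - 156942)/9 = -(179495 + 112310)*(-333343)/9 = -291805*(-333343)/9 = -⅑*(-97271154115) = 97271154115/9 ≈ 1.0808e+10)
o - 1*236437 = 97271154115/9 - 1*236437 = 97271154115/9 - 236437 = 97269026182/9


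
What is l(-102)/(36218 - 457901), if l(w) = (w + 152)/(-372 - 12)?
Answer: 25/80963136 ≈ 3.0878e-7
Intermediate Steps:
l(w) = -19/48 - w/384 (l(w) = (152 + w)/(-384) = (152 + w)*(-1/384) = -19/48 - w/384)
l(-102)/(36218 - 457901) = (-19/48 - 1/384*(-102))/(36218 - 457901) = (-19/48 + 17/64)/(-421683) = -25/192*(-1/421683) = 25/80963136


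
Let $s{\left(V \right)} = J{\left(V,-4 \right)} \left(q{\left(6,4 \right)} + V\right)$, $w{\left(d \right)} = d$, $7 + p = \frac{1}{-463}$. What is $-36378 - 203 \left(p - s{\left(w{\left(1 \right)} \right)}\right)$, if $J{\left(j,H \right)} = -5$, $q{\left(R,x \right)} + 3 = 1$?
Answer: $- \frac{15714943}{463} \approx -33942.0$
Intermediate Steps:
$p = - \frac{3242}{463}$ ($p = -7 + \frac{1}{-463} = -7 - \frac{1}{463} = - \frac{3242}{463} \approx -7.0022$)
$q{\left(R,x \right)} = -2$ ($q{\left(R,x \right)} = -3 + 1 = -2$)
$s{\left(V \right)} = 10 - 5 V$ ($s{\left(V \right)} = - 5 \left(-2 + V\right) = 10 - 5 V$)
$-36378 - 203 \left(p - s{\left(w{\left(1 \right)} \right)}\right) = -36378 - 203 \left(- \frac{3242}{463} - \left(10 - 5\right)\right) = -36378 - 203 \left(- \frac{3242}{463} - 5\right) = -36378 - 203 \left(- \frac{5557}{463}\right) = -36378 - - \frac{1128071}{463} = -36378 + \frac{1128071}{463} = - \frac{15714943}{463}$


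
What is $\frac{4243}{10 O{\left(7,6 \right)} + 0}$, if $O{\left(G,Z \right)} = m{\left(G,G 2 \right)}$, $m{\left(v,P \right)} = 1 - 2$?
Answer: $- \frac{4243}{10} \approx -424.3$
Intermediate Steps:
$m{\left(v,P \right)} = -1$
$O{\left(G,Z \right)} = -1$
$\frac{4243}{10 O{\left(7,6 \right)} + 0} = \frac{4243}{10 \left(-1\right) + 0} = \frac{4243}{-10 + 0} = \frac{4243}{-10} = 4243 \left(- \frac{1}{10}\right) = - \frac{4243}{10}$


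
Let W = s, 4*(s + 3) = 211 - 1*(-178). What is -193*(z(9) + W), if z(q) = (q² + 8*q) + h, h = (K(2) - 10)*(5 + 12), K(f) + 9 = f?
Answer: 32231/4 ≈ 8057.8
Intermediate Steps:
K(f) = -9 + f
s = 377/4 (s = -3 + (211 - 1*(-178))/4 = -3 + (211 + 178)/4 = -3 + (¼)*389 = -3 + 389/4 = 377/4 ≈ 94.250)
h = -289 (h = ((-9 + 2) - 10)*(5 + 12) = (-7 - 10)*17 = -17*17 = -289)
z(q) = -289 + q² + 8*q (z(q) = (q² + 8*q) - 289 = -289 + q² + 8*q)
W = 377/4 ≈ 94.250
-193*(z(9) + W) = -193*((-289 + 9² + 8*9) + 377/4) = -193*((-289 + 81 + 72) + 377/4) = -193*(-136 + 377/4) = -193*(-167/4) = 32231/4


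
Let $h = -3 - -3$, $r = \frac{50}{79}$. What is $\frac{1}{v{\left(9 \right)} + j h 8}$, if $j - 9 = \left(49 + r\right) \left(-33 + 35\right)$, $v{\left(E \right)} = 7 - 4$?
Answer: $\frac{1}{3} \approx 0.33333$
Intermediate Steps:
$r = \frac{50}{79}$ ($r = 50 \cdot \frac{1}{79} = \frac{50}{79} \approx 0.63291$)
$v{\left(E \right)} = 3$ ($v{\left(E \right)} = 7 - 4 = 3$)
$h = 0$ ($h = -3 + 3 = 0$)
$j = \frac{8553}{79}$ ($j = 9 + \left(49 + \frac{50}{79}\right) \left(-33 + 35\right) = 9 + \frac{3921}{79} \cdot 2 = 9 + \frac{7842}{79} = \frac{8553}{79} \approx 108.27$)
$\frac{1}{v{\left(9 \right)} + j h 8} = \frac{1}{3 + \frac{8553 \cdot 0 \cdot 8}{79}} = \frac{1}{3 + \frac{8553}{79} \cdot 0} = \frac{1}{3 + 0} = \frac{1}{3}$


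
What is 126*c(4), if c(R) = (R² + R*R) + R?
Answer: 4536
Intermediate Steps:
c(R) = R + 2*R² (c(R) = (R² + R²) + R = 2*R² + R = R + 2*R²)
126*c(4) = 126*(4*(1 + 2*4)) = 126*(4*(1 + 8)) = 126*(4*9) = 126*36 = 4536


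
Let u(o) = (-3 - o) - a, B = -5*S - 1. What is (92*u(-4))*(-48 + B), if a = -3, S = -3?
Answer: -12512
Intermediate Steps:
B = 14 (B = -5*(-3) - 1 = 15 - 1 = 14)
u(o) = -o (u(o) = (-3 - o) - 1*(-3) = (-3 - o) + 3 = -o)
(92*u(-4))*(-48 + B) = (92*(-1*(-4)))*(-48 + 14) = (92*4)*(-34) = 368*(-34) = -12512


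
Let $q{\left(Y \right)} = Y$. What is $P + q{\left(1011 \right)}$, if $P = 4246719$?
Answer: $4247730$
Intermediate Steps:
$P + q{\left(1011 \right)} = 4246719 + 1011 = 4247730$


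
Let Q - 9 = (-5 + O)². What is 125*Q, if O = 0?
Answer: 4250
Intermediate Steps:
Q = 34 (Q = 9 + (-5 + 0)² = 9 + (-5)² = 9 + 25 = 34)
125*Q = 125*34 = 4250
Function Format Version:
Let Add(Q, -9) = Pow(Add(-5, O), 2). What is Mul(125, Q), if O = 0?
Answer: 4250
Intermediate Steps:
Q = 34 (Q = Add(9, Pow(Add(-5, 0), 2)) = Add(9, Pow(-5, 2)) = Add(9, 25) = 34)
Mul(125, Q) = Mul(125, 34) = 4250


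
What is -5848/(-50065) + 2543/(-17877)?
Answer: -1339447/52647765 ≈ -0.025442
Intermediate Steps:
-5848/(-50065) + 2543/(-17877) = -5848*(-1/50065) + 2543*(-1/17877) = 344/2945 - 2543/17877 = -1339447/52647765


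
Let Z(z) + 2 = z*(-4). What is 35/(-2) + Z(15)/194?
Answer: -3457/194 ≈ -17.820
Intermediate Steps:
Z(z) = -2 - 4*z (Z(z) = -2 + z*(-4) = -2 - 4*z)
35/(-2) + Z(15)/194 = 35/(-2) + (-2 - 4*15)/194 = 35*(-½) + (-2 - 60)*(1/194) = -35/2 - 62*1/194 = -35/2 - 31/97 = -3457/194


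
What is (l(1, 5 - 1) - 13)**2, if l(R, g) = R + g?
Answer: 64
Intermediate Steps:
(l(1, 5 - 1) - 13)**2 = ((1 + (5 - 1)) - 13)**2 = ((1 + 4) - 13)**2 = (5 - 13)**2 = (-8)**2 = 64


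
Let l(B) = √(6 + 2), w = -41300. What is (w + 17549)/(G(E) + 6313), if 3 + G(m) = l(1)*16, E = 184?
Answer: -74934405/19907026 + 190008*√2/9953513 ≈ -3.7372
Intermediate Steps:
l(B) = 2*√2 (l(B) = √8 = 2*√2)
G(m) = -3 + 32*√2 (G(m) = -3 + (2*√2)*16 = -3 + 32*√2)
(w + 17549)/(G(E) + 6313) = (-41300 + 17549)/((-3 + 32*√2) + 6313) = -23751/(6310 + 32*√2)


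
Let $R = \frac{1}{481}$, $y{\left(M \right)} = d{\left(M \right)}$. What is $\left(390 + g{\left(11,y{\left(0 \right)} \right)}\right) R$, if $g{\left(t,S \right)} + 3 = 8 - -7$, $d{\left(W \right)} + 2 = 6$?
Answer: $\frac{402}{481} \approx 0.83576$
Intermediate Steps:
$d{\left(W \right)} = 4$ ($d{\left(W \right)} = -2 + 6 = 4$)
$y{\left(M \right)} = 4$
$g{\left(t,S \right)} = 12$ ($g{\left(t,S \right)} = -3 + \left(8 - -7\right) = -3 + \left(8 + 7\right) = -3 + 15 = 12$)
$R = \frac{1}{481} \approx 0.002079$
$\left(390 + g{\left(11,y{\left(0 \right)} \right)}\right) R = \left(390 + 12\right) \frac{1}{481} = 402 \cdot \frac{1}{481} = \frac{402}{481}$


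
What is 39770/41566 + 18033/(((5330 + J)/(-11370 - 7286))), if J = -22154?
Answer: 291342800901/14568883 ≈ 19998.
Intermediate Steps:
39770/41566 + 18033/(((5330 + J)/(-11370 - 7286))) = 39770/41566 + 18033/(((5330 - 22154)/(-11370 - 7286))) = 39770*(1/41566) + 18033/((-16824/(-18656))) = 19885/20783 + 18033/((-16824*(-1/18656))) = 19885/20783 + 18033/(2103/2332) = 19885/20783 + 18033*(2332/2103) = 19885/20783 + 14017652/701 = 291342800901/14568883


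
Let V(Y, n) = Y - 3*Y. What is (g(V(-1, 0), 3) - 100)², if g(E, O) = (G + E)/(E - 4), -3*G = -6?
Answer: 10404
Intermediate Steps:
G = 2 (G = -⅓*(-6) = 2)
V(Y, n) = -2*Y
g(E, O) = (2 + E)/(-4 + E) (g(E, O) = (2 + E)/(E - 4) = (2 + E)/(-4 + E))
(g(V(-1, 0), 3) - 100)² = ((2 - 2*(-1))/(-4 - 2*(-1)) - 100)² = ((2 + 2)/(-4 + 2) - 100)² = (4/(-2) - 100)² = (-½*4 - 100)² = (-2 - 100)² = (-102)² = 10404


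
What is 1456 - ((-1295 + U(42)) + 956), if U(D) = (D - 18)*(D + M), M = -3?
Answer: 859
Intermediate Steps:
U(D) = (-18 + D)*(-3 + D) (U(D) = (D - 18)*(D - 3) = (-18 + D)*(-3 + D))
1456 - ((-1295 + U(42)) + 956) = 1456 - ((-1295 + (54 + 42**2 - 21*42)) + 956) = 1456 - ((-1295 + (54 + 1764 - 882)) + 956) = 1456 - ((-1295 + 936) + 956) = 1456 - (-359 + 956) = 1456 - 1*597 = 1456 - 597 = 859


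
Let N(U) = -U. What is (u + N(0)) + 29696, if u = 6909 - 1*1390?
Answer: 35215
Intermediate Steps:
u = 5519 (u = 6909 - 1390 = 5519)
(u + N(0)) + 29696 = (5519 - 1*0) + 29696 = (5519 + 0) + 29696 = 5519 + 29696 = 35215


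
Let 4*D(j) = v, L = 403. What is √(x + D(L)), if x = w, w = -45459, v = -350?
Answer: I*√182186/2 ≈ 213.42*I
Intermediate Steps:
D(j) = -175/2 (D(j) = (¼)*(-350) = -175/2)
x = -45459
√(x + D(L)) = √(-45459 - 175/2) = √(-91093/2) = I*√182186/2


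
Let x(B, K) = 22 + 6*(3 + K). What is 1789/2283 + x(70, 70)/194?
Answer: 698623/221451 ≈ 3.1548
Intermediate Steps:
x(B, K) = 40 + 6*K (x(B, K) = 22 + (18 + 6*K) = 40 + 6*K)
1789/2283 + x(70, 70)/194 = 1789/2283 + (40 + 6*70)/194 = 1789*(1/2283) + (40 + 420)*(1/194) = 1789/2283 + 460*(1/194) = 1789/2283 + 230/97 = 698623/221451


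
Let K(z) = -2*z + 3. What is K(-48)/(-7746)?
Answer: -33/2582 ≈ -0.012781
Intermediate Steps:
K(z) = 3 - 2*z
K(-48)/(-7746) = (3 - 2*(-48))/(-7746) = (3 + 96)*(-1/7746) = 99*(-1/7746) = -33/2582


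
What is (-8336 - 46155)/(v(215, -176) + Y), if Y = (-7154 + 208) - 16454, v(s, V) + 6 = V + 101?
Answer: 54491/23481 ≈ 2.3206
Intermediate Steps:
v(s, V) = 95 + V (v(s, V) = -6 + (V + 101) = -6 + (101 + V) = 95 + V)
Y = -23400 (Y = -6946 - 16454 = -23400)
(-8336 - 46155)/(v(215, -176) + Y) = (-8336 - 46155)/((95 - 176) - 23400) = -54491/(-81 - 23400) = -54491/(-23481) = -54491*(-1/23481) = 54491/23481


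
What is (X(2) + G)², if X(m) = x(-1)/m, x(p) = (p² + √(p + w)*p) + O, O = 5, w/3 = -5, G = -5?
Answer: 8*I ≈ 8.0*I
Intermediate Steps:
w = -15 (w = 3*(-5) = -15)
x(p) = 5 + p² + p*√(-15 + p) (x(p) = (p² + √(p - 15)*p) + 5 = (p² + √(-15 + p)*p) + 5 = (p² + p*√(-15 + p)) + 5 = 5 + p² + p*√(-15 + p))
X(m) = (6 - 4*I)/m (X(m) = (5 + (-1)² - √(-15 - 1))/m = (5 + 1 - √(-16))/m = (5 + 1 - 4*I)/m = (6 - 4*I)/m)
(X(2) + G)² = (2*(3 - 2*I)/2 - 5)² = (2*(½)*(3 - 2*I) - 5)² = ((3 - 2*I) - 5)² = (-2 - 2*I)²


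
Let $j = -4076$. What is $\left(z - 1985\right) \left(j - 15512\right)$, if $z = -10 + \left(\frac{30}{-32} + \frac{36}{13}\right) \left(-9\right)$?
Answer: $\frac{2048850933}{52} \approx 3.9401 \cdot 10^{7}$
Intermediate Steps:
$z = - \frac{5509}{208}$ ($z = -10 + \left(30 \left(- \frac{1}{32}\right) + 36 \cdot \frac{1}{13}\right) \left(-9\right) = -10 + \left(- \frac{15}{16} + \frac{36}{13}\right) \left(-9\right) = -10 + \frac{381}{208} \left(-9\right) = -10 - \frac{3429}{208} = - \frac{5509}{208} \approx -26.486$)
$\left(z - 1985\right) \left(j - 15512\right) = \left(- \frac{5509}{208} - 1985\right) \left(-4076 - 15512\right) = \left(- \frac{418389}{208}\right) \left(-19588\right) = \frac{2048850933}{52}$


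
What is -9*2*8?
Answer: -144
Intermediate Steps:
-9*2*8 = -18*8 = -144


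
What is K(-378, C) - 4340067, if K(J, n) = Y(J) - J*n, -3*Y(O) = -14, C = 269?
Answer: -12715141/3 ≈ -4.2384e+6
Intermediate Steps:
Y(O) = 14/3 (Y(O) = -1/3*(-14) = 14/3)
K(J, n) = 14/3 - J*n
K(-378, C) - 4340067 = (14/3 - 1*(-378)*269) - 4340067 = (14/3 + 101682) - 4340067 = 305060/3 - 4340067 = -12715141/3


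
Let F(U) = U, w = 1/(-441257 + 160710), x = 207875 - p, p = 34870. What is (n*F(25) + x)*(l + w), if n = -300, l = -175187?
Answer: -8134270737431450/280547 ≈ -2.8994e+10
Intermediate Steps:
x = 173005 (x = 207875 - 1*34870 = 207875 - 34870 = 173005)
w = -1/280547 (w = 1/(-280547) = -1/280547 ≈ -3.5645e-6)
(n*F(25) + x)*(l + w) = (-300*25 + 173005)*(-175187 - 1/280547) = (-7500 + 173005)*(-49148187290/280547) = 165505*(-49148187290/280547) = -8134270737431450/280547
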